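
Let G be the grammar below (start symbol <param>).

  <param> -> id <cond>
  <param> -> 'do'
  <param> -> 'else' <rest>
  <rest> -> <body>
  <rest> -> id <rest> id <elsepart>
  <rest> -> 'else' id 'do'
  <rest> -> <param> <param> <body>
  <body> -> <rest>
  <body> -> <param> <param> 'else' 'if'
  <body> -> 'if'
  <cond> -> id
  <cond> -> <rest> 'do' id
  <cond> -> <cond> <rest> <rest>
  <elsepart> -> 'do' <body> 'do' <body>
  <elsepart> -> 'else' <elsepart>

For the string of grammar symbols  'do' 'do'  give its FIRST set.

{ 'do' }

'do' is a terminal; add {'do'} and stop.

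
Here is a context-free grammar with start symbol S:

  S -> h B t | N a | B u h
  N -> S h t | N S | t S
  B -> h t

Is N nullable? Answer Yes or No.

No

No nonterminal in this grammar is nullable.
No production of N has an RHS whose symbols are all nullable, so N is not nullable.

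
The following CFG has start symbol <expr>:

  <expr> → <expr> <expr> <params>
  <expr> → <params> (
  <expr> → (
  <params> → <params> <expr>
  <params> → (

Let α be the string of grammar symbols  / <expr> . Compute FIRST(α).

{ / }

/ is a terminal; add {/} and stop.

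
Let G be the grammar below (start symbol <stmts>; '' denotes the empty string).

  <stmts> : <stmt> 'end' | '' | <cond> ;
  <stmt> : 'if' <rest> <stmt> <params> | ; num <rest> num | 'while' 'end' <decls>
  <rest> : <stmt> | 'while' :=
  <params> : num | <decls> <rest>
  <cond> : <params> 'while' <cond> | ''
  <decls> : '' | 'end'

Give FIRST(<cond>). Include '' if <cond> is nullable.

From <cond> : <params> 'while' <cond>: add FIRST(<params>) = { 'end', 'if', 'while', ;, num }.
<cond> : '' contributes ''.
Union: FIRST(<cond>) = { 'end', 'if', 'while', ;, num, '' }.

{ 'end', 'if', 'while', ;, num, '' }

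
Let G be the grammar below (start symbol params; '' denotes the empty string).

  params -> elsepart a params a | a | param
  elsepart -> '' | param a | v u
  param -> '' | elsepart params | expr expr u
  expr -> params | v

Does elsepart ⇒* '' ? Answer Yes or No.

elsepart has an ''-production, so elsepart ⇒ ''.

Yes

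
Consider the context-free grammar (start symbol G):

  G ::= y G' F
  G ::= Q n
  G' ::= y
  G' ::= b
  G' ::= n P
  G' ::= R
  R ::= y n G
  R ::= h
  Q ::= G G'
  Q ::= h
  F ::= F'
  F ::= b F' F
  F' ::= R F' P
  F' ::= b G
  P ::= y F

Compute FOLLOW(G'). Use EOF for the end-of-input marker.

{ b, h, n, y }

In G ::= y G' F: add FIRST(F) = { b, h, y }.
In Q ::= G G': G' is at the end, add FOLLOW(Q) = { n }.
Union: FOLLOW(G') = { b, h, n, y }.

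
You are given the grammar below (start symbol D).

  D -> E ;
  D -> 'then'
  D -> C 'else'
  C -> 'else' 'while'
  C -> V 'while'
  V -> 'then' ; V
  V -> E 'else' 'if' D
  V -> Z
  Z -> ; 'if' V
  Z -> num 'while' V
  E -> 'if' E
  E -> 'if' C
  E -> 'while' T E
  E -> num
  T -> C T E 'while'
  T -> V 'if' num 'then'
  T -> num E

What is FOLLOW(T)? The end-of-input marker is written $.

In E -> 'while' T E: add FIRST(E) = { 'if', 'while', num }.
In T -> C T E 'while': add FIRST(E 'while') = { 'if', 'while', num }.
Union: FOLLOW(T) = { 'if', 'while', num }.

{ 'if', 'while', num }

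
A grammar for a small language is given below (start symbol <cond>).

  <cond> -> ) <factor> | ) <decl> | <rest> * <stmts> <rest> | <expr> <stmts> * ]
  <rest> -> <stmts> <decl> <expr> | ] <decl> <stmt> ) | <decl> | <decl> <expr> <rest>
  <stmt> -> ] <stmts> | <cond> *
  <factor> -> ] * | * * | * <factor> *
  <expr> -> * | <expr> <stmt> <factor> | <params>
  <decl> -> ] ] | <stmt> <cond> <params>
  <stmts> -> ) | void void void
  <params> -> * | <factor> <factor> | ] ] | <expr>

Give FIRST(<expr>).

{ *, ] }

<expr> -> * contributes {*}.
From <expr> -> <expr> <stmt> <factor>: add FIRST(<expr>) = { *, ] }.
From <expr> -> <params>: add FIRST(<params>) = { *, ] }.
Union: FIRST(<expr>) = { *, ] }.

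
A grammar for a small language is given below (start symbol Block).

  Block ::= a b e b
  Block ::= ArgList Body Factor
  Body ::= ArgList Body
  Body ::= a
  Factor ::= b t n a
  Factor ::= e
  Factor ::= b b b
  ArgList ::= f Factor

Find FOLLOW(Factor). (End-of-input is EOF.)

{ EOF, a, f }

In Block ::= ArgList Body Factor: Factor is at the end, add FOLLOW(Block) = { EOF }.
In ArgList ::= f Factor: Factor is at the end, add FOLLOW(ArgList) = { a, f }.
Union: FOLLOW(Factor) = { EOF, a, f }.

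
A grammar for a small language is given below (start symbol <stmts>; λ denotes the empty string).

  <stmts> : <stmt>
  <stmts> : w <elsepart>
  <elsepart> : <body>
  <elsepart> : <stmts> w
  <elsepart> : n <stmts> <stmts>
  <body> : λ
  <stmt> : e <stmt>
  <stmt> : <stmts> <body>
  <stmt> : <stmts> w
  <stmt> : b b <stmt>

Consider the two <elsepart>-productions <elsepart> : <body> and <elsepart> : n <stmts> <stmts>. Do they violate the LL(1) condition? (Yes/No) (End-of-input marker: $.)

FIRST(<body>) = { λ } and FIRST(n <stmts> <stmts>) = { n }.
The first is nullable but FOLLOW(<elsepart>) = { $, b, e, w } is disjoint from FIRST of the second.

No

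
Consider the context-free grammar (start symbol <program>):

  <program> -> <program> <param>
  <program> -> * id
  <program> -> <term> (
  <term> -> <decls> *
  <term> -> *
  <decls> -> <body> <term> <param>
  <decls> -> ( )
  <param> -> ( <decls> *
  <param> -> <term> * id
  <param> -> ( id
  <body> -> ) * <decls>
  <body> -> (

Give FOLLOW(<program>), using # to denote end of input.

<program> is the start symbol, so # ∈ FOLLOW(<program>).
In <program> -> <program> <param>: add FIRST(<param>) = { (, ), * }.
Union: FOLLOW(<program>) = { #, (, ), * }.

{ #, (, ), * }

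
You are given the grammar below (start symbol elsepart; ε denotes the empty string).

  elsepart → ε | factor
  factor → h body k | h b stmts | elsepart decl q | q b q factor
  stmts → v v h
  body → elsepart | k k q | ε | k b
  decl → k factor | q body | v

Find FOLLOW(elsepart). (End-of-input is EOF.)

elsepart is the start symbol, so EOF ∈ FOLLOW(elsepart).
In factor → elsepart decl q: add FIRST(decl q) = { k, q, v }.
In body → elsepart: elsepart is at the end, add FOLLOW(body) = { k, q }.
Union: FOLLOW(elsepart) = { EOF, k, q, v }.

{ EOF, k, q, v }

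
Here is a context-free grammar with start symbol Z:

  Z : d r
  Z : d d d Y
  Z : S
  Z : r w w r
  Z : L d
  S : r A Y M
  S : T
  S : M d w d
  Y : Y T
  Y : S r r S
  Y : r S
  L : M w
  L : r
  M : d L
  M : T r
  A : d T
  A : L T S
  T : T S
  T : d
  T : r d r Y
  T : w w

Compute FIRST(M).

M : d L contributes {d}.
From M : T r: add FIRST(T) = { d, r, w }.
Union: FIRST(M) = { d, r, w }.

{ d, r, w }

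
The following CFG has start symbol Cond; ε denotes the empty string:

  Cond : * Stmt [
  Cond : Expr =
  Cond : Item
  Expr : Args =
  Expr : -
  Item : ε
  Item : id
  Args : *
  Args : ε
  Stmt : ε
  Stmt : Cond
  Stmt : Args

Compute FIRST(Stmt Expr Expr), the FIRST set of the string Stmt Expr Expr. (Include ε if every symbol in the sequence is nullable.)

Add FIRST(Stmt)\{ε} = { *, -, =, id }; Stmt is nullable, continue.
Add FIRST(Expr) = { *, -, = }; Expr is not nullable, stop.

{ *, -, =, id }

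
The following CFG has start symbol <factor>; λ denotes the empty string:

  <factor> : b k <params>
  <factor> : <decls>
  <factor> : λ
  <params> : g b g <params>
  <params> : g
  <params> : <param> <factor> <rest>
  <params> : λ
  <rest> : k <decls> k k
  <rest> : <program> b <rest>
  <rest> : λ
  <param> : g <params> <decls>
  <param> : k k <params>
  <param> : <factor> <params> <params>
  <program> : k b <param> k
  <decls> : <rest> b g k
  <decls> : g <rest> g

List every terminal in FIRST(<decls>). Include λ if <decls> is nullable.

{ b, g, k }

From <decls> : <rest> b g k: <rest> nullable, take FIRST(<rest>) ∪ {b} = { b, k }.
<decls> : g <rest> g contributes {g}.
Union: FIRST(<decls>) = { b, g, k }.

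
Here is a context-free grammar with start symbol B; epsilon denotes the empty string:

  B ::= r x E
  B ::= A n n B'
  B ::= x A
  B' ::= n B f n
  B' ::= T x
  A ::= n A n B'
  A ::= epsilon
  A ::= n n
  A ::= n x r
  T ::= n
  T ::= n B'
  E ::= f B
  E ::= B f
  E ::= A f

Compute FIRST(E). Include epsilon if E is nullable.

E ::= f B contributes {f}.
From E ::= B f: add FIRST(B) = { n, r, x }.
From E ::= A f: A nullable, take FIRST(A) ∪ {f} = { f, n }.
Union: FIRST(E) = { f, n, r, x }.

{ f, n, r, x }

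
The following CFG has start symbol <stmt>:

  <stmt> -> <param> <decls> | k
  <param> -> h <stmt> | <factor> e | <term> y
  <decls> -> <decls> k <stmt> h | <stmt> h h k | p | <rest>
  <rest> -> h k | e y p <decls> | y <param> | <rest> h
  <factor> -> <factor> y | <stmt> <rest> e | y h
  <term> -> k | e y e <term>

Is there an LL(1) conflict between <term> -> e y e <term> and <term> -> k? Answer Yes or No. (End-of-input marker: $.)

No

FIRST(e y e <term>) = { e } and FIRST(k) = { k }.
The FIRST sets are disjoint and neither alternative is nullable — no conflict.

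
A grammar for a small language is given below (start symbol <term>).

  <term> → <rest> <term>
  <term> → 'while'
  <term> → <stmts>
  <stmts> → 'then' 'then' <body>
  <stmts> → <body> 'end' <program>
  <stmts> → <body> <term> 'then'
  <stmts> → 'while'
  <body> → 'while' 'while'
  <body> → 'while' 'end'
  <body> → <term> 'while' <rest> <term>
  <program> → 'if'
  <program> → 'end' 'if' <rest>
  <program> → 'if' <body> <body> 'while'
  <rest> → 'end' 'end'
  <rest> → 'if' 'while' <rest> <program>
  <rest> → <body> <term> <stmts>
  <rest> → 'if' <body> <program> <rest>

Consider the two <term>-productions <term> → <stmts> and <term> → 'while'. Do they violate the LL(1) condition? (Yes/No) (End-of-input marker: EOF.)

FIRST(<stmts>) = { 'end', 'if', 'then', 'while' } and FIRST('while') = { 'while' }.
Both contain 'while', so the two alternatives are not disjoint — LL(1) conflict.

Yes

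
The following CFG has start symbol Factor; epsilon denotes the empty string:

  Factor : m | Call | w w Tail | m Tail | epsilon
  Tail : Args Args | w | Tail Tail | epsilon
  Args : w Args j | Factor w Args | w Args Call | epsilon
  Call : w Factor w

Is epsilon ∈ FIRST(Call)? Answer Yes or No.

Nullable nonterminals: Args, Factor, Tail.
No production of Call has an RHS whose symbols are all nullable, so Call is not nullable.

No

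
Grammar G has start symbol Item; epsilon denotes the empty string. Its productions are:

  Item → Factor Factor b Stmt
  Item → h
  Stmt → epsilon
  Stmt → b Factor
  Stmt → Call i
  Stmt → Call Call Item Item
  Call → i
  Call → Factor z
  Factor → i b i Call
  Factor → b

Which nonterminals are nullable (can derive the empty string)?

{ Stmt }

Directly nullable (have an epsilon-production): Stmt.
No other nonterminal has a production whose RHS symbols are all nullable.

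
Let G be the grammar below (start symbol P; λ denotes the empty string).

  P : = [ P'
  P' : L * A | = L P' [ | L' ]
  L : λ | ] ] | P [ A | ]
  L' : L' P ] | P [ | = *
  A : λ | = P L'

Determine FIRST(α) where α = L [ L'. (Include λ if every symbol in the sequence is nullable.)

{ =, [, ] }

Add FIRST(L)\{λ} = { =, ] }; L is nullable, continue.
[ is a terminal; add {[} and stop.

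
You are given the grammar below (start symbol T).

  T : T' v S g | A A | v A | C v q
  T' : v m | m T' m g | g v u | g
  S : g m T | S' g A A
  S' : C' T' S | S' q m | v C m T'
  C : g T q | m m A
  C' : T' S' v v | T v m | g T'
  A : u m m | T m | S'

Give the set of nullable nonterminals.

No nonterminal has an empty production or an RHS whose symbols are all nullable.

{ } (none)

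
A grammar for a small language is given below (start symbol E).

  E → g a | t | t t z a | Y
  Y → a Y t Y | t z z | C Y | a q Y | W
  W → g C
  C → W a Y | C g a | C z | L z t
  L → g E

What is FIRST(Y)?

Y → a Y t Y contributes {a}.
Y → t z z contributes {t}.
From Y → C Y: add FIRST(C) = { g }.
Y → a q Y contributes {a}.
From Y → W: add FIRST(W) = { g }.
Union: FIRST(Y) = { a, g, t }.

{ a, g, t }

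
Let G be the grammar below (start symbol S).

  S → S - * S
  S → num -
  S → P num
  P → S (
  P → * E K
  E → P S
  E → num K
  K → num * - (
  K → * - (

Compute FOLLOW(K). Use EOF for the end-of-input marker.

{ *, num }

In P → * E K: K is at the end, add FOLLOW(P) = { *, num }.
In E → num K: K is at the end, add FOLLOW(E) = { *, num }.
Union: FOLLOW(K) = { *, num }.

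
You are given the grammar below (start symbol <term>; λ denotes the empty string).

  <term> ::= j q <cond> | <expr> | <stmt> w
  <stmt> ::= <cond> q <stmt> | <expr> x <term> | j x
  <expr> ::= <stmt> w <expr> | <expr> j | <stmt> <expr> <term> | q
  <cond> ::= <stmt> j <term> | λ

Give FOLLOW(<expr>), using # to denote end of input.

In <term> ::= <expr>: <expr> is at the end, add FOLLOW(<term>) = { #, j, q, w, x }.
In <stmt> ::= <expr> x <term>: add FIRST(x <term>) = { x }.
In <expr> ::= <stmt> w <expr>: <expr> is at the end, add FOLLOW(<expr>) = { #, j, q, w, x }.
In <expr> ::= <expr> j: add FIRST(j) = { j }.
In <expr> ::= <stmt> <expr> <term>: add FIRST(<term>) = { j, q }.
Union: FOLLOW(<expr>) = { #, j, q, w, x }.

{ #, j, q, w, x }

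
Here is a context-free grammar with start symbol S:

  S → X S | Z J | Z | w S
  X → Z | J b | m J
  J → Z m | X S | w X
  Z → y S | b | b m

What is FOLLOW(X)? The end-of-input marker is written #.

{ #, b, m, w, y }

In S → X S: add FIRST(S) = { b, m, w, y }.
In J → X S: add FIRST(S) = { b, m, w, y }.
In J → w X: X is at the end, add FOLLOW(J) = { #, b, m, w, y }.
Union: FOLLOW(X) = { #, b, m, w, y }.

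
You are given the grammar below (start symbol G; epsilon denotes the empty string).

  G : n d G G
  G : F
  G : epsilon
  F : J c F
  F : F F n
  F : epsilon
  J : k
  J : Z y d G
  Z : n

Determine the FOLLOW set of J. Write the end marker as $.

In F : J c F: add FIRST(c F) = { c }.
Union: FOLLOW(J) = { c }.

{ c }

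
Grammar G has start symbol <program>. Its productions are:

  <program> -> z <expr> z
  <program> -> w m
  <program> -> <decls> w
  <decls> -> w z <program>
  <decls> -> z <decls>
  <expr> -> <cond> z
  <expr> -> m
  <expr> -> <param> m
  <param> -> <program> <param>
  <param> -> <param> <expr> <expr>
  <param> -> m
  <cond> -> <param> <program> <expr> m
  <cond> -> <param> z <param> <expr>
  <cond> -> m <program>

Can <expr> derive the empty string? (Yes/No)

No nonterminal in this grammar is nullable.
No production of <expr> has an RHS whose symbols are all nullable, so <expr> is not nullable.

No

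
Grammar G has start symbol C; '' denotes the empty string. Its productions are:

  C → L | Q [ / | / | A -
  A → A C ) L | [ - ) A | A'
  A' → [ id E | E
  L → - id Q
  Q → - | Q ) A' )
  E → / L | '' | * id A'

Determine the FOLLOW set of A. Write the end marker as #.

{ *, -, /, [ }

In C → A -: add FIRST(-) = { - }.
In A → A C ) L: add FIRST(C ) L) = { *, -, /, [ }.
In A → [ - ) A: A is at the end, add FOLLOW(A) = { *, -, /, [ }.
Union: FOLLOW(A) = { *, -, /, [ }.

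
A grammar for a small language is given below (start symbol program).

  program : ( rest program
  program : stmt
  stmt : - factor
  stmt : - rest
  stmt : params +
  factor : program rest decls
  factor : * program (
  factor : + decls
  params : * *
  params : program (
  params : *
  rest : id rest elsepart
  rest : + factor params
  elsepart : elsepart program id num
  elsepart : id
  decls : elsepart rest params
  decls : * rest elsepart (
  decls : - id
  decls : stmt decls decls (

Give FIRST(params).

params : * * contributes {*}.
From params : program (: add FIRST(program) = { (, *, - }.
params : * contributes {*}.
Union: FIRST(params) = { (, *, - }.

{ (, *, - }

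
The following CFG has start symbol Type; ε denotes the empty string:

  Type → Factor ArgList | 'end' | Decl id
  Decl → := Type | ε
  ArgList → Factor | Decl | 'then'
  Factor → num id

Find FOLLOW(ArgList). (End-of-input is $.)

In Type → Factor ArgList: ArgList is at the end, add FOLLOW(Type) = { $, id }.
Union: FOLLOW(ArgList) = { $, id }.

{ $, id }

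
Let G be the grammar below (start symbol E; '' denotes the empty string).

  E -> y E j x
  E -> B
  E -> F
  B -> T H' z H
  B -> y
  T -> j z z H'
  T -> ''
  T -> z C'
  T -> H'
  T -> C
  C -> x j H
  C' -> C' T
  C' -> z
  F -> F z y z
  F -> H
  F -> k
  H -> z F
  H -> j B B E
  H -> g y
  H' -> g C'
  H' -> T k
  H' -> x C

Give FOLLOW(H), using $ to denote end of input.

In B -> T H' z H: H is at the end, add FOLLOW(B) = { $, g, j, k, x, y, z }.
In C -> x j H: H is at the end, add FOLLOW(C) = { g, j, k, x, z }.
In F -> H: H is at the end, add FOLLOW(F) = { $, g, j, k, x, y, z }.
Union: FOLLOW(H) = { $, g, j, k, x, y, z }.

{ $, g, j, k, x, y, z }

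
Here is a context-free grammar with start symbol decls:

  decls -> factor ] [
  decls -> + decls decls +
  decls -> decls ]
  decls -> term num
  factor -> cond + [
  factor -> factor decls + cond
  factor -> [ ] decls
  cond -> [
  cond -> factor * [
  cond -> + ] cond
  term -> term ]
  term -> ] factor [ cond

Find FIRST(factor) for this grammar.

{ +, [ }

From factor -> cond + [: add FIRST(cond) = { +, [ }.
From factor -> factor decls + cond: add FIRST(factor) = { +, [ }.
factor -> [ ] decls contributes {[}.
Union: FIRST(factor) = { +, [ }.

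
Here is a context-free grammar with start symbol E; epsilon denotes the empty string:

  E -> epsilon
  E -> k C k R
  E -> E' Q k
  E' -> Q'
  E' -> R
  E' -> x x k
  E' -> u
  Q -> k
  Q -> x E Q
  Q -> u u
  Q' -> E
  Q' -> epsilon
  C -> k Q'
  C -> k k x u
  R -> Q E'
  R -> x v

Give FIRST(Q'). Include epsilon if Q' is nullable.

From Q' -> E: add FIRST(E) = { k, u, x, epsilon } (including epsilon since E is nullable).
Q' -> epsilon contributes epsilon.
Union: FIRST(Q') = { k, u, x, epsilon }.

{ k, u, x, epsilon }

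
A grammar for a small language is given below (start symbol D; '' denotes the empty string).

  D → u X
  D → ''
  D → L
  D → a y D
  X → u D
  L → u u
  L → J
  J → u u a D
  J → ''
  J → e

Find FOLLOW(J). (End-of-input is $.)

{ $ }

In L → J: J is at the end, add FOLLOW(L) = { $ }.
Union: FOLLOW(J) = { $ }.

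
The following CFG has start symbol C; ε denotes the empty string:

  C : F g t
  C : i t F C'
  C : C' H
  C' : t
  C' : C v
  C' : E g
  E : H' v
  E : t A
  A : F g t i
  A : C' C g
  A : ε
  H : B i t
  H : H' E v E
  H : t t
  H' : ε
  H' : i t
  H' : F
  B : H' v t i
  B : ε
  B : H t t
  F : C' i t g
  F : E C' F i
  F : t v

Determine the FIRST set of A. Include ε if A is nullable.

{ i, t, v, ε }

From A : F g t i: add FIRST(F) = { i, t, v }.
From A : C' C g: add FIRST(C') = { i, t, v }.
A : ε contributes ε.
Union: FIRST(A) = { i, t, v, ε }.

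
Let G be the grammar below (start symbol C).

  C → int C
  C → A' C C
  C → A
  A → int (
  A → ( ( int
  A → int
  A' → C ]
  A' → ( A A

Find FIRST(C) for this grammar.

{ (, int }

C → int C contributes {int}.
From C → A' C C: add FIRST(A') = { (, int }.
From C → A: add FIRST(A) = { (, int }.
Union: FIRST(C) = { (, int }.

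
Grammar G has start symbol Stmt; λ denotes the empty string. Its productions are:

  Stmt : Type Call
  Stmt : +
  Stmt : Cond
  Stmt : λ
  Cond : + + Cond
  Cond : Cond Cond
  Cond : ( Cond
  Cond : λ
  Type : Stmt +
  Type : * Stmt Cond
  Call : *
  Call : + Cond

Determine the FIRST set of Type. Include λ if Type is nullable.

From Type : Stmt +: Stmt nullable, take FIRST(Stmt) ∪ {+} = { (, *, + }.
Type : * Stmt Cond contributes {*}.
Union: FIRST(Type) = { (, *, + }.

{ (, *, + }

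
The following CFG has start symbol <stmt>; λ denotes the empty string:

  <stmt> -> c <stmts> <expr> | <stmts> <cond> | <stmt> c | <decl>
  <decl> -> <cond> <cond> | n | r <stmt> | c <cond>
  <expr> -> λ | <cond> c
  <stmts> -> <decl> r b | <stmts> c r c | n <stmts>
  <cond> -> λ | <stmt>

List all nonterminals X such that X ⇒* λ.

{ <cond>, <decl>, <expr>, <stmt> }

Directly nullable (have an λ-production): <expr>, <cond>.
<stmt> -> <decl> with every symbol nullable, so <stmt> is nullable.
<decl> -> <cond> <cond> with every symbol nullable, so <decl> is nullable.
No other nonterminal has a production whose RHS symbols are all nullable.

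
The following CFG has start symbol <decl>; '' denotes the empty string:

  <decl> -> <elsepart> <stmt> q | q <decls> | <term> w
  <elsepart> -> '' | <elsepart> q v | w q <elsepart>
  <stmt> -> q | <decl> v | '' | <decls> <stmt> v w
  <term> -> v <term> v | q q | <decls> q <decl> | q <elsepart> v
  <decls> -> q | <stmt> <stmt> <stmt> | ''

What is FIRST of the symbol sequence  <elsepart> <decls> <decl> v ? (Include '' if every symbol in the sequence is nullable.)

{ q, v, w }

Add FIRST(<elsepart>)\{''} = { q, w }; <elsepart> is nullable, continue.
Add FIRST(<decls>)\{''} = { q, v, w }; <decls> is nullable, continue.
Add FIRST(<decl>) = { q, v, w }; <decl> is not nullable, stop.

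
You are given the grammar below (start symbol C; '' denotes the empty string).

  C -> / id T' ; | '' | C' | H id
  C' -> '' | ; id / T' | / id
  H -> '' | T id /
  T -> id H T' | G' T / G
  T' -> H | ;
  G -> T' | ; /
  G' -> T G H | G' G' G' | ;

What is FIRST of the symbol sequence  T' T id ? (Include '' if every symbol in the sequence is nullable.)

Add FIRST(T')\{''} = { ;, id }; T' is nullable, continue.
Add FIRST(T) = { ;, id }; T is not nullable, stop.

{ ;, id }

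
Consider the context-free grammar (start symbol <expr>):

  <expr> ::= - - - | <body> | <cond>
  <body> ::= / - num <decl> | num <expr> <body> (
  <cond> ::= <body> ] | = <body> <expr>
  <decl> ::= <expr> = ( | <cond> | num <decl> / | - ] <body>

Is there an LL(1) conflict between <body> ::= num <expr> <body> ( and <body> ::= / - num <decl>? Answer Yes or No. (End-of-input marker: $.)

FIRST(num <expr> <body> () = { num } and FIRST(/ - num <decl>) = { / }.
The FIRST sets are disjoint and neither alternative is nullable — no conflict.

No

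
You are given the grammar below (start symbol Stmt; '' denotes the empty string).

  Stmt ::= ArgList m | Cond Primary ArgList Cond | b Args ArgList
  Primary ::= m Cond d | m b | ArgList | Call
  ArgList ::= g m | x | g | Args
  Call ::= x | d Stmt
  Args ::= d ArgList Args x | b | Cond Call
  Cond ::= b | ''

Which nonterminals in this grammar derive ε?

Directly nullable (have an ''-production): Cond.
No other nonterminal has a production whose RHS symbols are all nullable.

{ Cond }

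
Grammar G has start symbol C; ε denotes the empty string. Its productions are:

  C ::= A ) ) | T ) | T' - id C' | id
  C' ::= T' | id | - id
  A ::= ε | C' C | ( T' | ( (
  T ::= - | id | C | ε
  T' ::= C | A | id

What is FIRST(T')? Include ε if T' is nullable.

From T' ::= C: add FIRST(C) = { (, ), -, id }.
From T' ::= A: add FIRST(A) = { (, ), -, id, ε } (including ε since A is nullable).
T' ::= id contributes {id}.
Union: FIRST(T') = { (, ), -, id, ε }.

{ (, ), -, id, ε }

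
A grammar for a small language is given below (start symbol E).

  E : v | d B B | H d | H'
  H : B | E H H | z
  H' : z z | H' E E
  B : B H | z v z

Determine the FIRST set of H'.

H' : z z contributes {z}.
From H' : H' E E: add FIRST(H') = { z }.
Union: FIRST(H') = { z }.

{ z }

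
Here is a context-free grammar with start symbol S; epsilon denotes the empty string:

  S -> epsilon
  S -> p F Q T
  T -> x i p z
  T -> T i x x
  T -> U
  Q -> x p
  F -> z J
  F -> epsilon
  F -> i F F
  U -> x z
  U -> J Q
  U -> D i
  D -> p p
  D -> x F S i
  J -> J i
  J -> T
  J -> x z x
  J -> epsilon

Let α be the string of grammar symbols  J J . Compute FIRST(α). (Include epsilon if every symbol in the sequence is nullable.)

Add FIRST(J)\{epsilon} = { i, p, x }; J is nullable, continue.
Add FIRST(J)\{epsilon} = { i, p, x }; J is nullable, continue.
Every symbol is nullable, so include epsilon.

{ i, p, x, epsilon }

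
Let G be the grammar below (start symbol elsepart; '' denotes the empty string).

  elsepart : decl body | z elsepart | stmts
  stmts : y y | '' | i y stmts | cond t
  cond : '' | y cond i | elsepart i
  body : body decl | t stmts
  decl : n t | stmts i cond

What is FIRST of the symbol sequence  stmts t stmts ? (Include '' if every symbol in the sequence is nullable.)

Add FIRST(stmts)\{''} = { i, n, t, y, z }; stmts is nullable, continue.
t is a terminal; add {t} and stop.

{ i, n, t, y, z }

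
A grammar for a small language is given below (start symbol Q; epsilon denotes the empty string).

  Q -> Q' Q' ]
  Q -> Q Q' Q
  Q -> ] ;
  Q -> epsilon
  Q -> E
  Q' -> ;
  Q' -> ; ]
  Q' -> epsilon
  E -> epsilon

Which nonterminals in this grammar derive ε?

Directly nullable (have an epsilon-production): Q, Q', E.

{ E, Q, Q' }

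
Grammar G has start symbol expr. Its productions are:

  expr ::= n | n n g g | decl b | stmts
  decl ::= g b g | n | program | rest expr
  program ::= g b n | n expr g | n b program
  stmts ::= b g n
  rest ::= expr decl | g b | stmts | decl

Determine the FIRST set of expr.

{ b, g, n }

expr ::= n contributes {n}.
expr ::= n n g g contributes {n}.
From expr ::= decl b: add FIRST(decl) = { b, g, n }.
From expr ::= stmts: add FIRST(stmts) = { b }.
Union: FIRST(expr) = { b, g, n }.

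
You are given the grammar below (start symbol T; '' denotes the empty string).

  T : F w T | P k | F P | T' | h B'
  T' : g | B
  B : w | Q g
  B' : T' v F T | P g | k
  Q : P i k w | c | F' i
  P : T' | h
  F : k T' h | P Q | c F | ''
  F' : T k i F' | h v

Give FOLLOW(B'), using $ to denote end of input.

In T : h B': B' is at the end, add FOLLOW(T) = { $, k }.
Union: FOLLOW(B') = { $, k }.

{ $, k }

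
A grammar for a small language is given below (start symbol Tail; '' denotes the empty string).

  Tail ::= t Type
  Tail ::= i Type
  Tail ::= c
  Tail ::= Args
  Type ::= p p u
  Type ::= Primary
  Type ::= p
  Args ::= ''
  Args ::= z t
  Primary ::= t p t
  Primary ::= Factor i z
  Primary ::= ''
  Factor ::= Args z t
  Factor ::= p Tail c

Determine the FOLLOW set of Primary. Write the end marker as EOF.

In Type ::= Primary: Primary is at the end, add FOLLOW(Type) = { EOF, c }.
Union: FOLLOW(Primary) = { EOF, c }.

{ EOF, c }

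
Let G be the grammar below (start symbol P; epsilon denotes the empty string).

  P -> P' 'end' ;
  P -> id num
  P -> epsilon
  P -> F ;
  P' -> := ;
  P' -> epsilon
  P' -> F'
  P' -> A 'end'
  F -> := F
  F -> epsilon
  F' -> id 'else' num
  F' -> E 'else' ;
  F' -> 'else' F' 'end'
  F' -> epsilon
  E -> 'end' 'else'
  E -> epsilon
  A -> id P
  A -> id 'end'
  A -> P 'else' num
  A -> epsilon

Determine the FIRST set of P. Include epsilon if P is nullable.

From P -> P' 'end' ;: P' nullable, take FIRST(P') ∪ {'end'} = { 'else', 'end', :=, ;, id }.
P -> id num contributes {id}.
P -> epsilon contributes epsilon.
From P -> F ;: F nullable, take FIRST(F) ∪ {;} = { :=, ; }.
Union: FIRST(P) = { 'else', 'end', :=, ;, id, epsilon }.

{ 'else', 'end', :=, ;, id, epsilon }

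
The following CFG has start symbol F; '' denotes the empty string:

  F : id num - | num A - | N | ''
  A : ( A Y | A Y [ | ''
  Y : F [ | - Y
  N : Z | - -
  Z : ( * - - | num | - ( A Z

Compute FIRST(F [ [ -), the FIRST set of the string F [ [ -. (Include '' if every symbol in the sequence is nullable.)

{ (, -, [, id, num }

Add FIRST(F)\{''} = { (, -, id, num }; F is nullable, continue.
[ is a terminal; add {[} and stop.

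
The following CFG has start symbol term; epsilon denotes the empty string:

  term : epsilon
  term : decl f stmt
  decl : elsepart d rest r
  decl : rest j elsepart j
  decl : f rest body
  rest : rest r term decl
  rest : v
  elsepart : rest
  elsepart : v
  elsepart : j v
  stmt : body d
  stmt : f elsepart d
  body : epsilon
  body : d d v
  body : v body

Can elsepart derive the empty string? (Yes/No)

No

Nullable nonterminals: body, term.
No production of elsepart has an RHS whose symbols are all nullable, so elsepart is not nullable.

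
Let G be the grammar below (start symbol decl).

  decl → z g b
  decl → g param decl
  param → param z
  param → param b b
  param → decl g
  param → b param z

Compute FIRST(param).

From param → param z: add FIRST(param) = { b, g, z }.
From param → param b b: add FIRST(param) = { b, g, z }.
From param → decl g: add FIRST(decl) = { g, z }.
param → b param z contributes {b}.
Union: FIRST(param) = { b, g, z }.

{ b, g, z }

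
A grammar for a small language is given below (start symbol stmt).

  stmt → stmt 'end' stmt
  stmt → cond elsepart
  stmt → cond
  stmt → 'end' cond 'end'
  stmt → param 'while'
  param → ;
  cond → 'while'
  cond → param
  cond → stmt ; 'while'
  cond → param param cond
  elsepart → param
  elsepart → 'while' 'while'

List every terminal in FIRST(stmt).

{ 'end', 'while', ; }

From stmt → stmt 'end' stmt: add FIRST(stmt) = { 'end', 'while', ; }.
From stmt → cond elsepart: add FIRST(cond) = { 'end', 'while', ; }.
From stmt → cond: add FIRST(cond) = { 'end', 'while', ; }.
stmt → 'end' cond 'end' contributes {'end'}.
From stmt → param 'while': add FIRST(param) = { ; }.
Union: FIRST(stmt) = { 'end', 'while', ; }.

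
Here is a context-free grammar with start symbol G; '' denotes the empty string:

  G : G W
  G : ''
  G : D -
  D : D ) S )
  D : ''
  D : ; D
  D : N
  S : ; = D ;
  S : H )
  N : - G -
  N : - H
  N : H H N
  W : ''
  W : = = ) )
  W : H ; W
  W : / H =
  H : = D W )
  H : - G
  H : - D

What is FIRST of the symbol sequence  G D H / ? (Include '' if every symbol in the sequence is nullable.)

Add FIRST(G)\{''} = { ), -, /, ;, = }; G is nullable, continue.
Add FIRST(D)\{''} = { ), -, ;, = }; D is nullable, continue.
Add FIRST(H) = { -, = }; H is not nullable, stop.

{ ), -, /, ;, = }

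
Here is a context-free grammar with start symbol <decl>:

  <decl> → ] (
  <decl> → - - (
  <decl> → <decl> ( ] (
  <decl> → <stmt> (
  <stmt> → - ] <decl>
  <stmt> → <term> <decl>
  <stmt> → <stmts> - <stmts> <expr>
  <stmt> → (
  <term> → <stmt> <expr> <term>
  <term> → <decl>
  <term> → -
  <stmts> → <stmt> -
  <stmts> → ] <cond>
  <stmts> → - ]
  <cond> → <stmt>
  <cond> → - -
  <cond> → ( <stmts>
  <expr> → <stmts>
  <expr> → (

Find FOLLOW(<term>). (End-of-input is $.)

{ (, -, ] }

In <stmt> → <term> <decl>: add FIRST(<decl>) = { (, -, ] }.
In <term> → <stmt> <expr> <term>: <term> is at the end, add FOLLOW(<term>) = { (, -, ] }.
Union: FOLLOW(<term>) = { (, -, ] }.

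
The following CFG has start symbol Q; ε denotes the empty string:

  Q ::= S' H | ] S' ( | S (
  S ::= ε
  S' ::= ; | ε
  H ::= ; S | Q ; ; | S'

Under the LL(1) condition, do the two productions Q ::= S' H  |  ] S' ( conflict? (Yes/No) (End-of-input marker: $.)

Yes

FIRST(S' H) = { (, ;, ], ε } and FIRST(] S' () = { ] }.
Both contain ], so the two alternatives are not disjoint — LL(1) conflict.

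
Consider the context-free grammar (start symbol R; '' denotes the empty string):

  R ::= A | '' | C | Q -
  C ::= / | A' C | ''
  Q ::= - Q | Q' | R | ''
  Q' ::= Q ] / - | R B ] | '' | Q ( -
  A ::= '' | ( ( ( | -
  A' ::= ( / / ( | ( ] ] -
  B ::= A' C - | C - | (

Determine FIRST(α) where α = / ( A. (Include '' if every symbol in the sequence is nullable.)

{ / }

/ is a terminal; add {/} and stop.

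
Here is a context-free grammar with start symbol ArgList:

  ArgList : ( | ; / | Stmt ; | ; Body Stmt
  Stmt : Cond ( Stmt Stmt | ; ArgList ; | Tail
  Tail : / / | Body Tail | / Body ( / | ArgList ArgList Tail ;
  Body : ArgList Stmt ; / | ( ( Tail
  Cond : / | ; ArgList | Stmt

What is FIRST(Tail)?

Tail : / / contributes {/}.
From Tail : Body Tail: add FIRST(Body) = { (, /, ; }.
Tail : / Body ( / contributes {/}.
From Tail : ArgList ArgList Tail ;: add FIRST(ArgList) = { (, /, ; }.
Union: FIRST(Tail) = { (, /, ; }.

{ (, /, ; }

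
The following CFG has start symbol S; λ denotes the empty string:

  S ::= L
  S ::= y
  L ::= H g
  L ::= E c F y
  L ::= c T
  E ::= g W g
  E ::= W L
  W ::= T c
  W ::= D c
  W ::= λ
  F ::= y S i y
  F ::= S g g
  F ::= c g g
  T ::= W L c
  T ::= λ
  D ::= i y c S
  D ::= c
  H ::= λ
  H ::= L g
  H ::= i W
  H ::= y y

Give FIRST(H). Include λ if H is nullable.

H ::= λ contributes λ.
From H ::= L g: add FIRST(L) = { c, g, i, y }.
H ::= i W contributes {i}.
H ::= y y contributes {y}.
Union: FIRST(H) = { c, g, i, y, λ }.

{ c, g, i, y, λ }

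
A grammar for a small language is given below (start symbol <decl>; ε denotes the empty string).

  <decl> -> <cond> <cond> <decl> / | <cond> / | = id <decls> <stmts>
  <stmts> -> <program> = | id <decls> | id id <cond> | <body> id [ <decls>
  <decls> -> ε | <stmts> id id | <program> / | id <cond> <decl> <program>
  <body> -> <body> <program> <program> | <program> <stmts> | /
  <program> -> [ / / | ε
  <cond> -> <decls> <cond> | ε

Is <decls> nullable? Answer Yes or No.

<decls> has an ε-production, so <decls> ⇒ ε.

Yes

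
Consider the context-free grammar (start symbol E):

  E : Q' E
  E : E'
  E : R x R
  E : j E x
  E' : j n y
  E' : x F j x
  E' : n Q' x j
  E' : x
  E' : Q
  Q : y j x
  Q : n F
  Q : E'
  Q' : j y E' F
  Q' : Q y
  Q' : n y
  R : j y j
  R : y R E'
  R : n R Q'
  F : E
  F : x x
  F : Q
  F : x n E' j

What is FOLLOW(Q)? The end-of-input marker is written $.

{ $, j, n, x, y }

In E' : Q: Q is at the end, add FOLLOW(E') = { $, j, n, x, y }.
In Q' : Q y: add FIRST(y) = { y }.
In F : Q: Q is at the end, add FOLLOW(F) = { $, j, n, x, y }.
Union: FOLLOW(Q) = { $, j, n, x, y }.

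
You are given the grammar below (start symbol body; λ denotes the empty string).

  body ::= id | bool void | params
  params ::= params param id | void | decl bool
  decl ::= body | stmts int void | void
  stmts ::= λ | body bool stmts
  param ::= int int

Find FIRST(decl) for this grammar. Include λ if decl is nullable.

From decl ::= body: add FIRST(body) = { bool, id, int, void }.
From decl ::= stmts int void: stmts nullable, take FIRST(stmts) ∪ {int} = { bool, id, int, void }.
decl ::= void contributes {void}.
Union: FIRST(decl) = { bool, id, int, void }.

{ bool, id, int, void }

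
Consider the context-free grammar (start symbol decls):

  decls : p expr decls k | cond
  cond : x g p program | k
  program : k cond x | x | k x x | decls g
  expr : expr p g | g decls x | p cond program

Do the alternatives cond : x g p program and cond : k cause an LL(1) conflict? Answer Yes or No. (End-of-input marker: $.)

FIRST(x g p program) = { x } and FIRST(k) = { k }.
The FIRST sets are disjoint and neither alternative is nullable — no conflict.

No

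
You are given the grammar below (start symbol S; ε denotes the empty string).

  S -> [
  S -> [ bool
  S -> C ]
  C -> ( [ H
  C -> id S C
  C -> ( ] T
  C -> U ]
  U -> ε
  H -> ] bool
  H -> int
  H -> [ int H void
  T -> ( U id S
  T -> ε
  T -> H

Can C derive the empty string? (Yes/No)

Nullable nonterminals: T, U.
No production of C has an RHS whose symbols are all nullable, so C is not nullable.

No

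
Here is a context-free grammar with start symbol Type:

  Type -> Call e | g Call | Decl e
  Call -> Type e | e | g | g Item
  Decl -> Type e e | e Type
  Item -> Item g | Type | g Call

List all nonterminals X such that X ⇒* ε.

{ } (none)

No nonterminal has an empty production or an RHS whose symbols are all nullable.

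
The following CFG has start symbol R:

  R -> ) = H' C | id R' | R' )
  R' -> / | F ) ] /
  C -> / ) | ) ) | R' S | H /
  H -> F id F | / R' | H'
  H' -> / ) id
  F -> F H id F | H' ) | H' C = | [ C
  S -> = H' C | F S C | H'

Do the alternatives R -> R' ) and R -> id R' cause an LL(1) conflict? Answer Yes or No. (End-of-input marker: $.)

No

FIRST(R' )) = { /, [ } and FIRST(id R') = { id }.
The FIRST sets are disjoint and neither alternative is nullable — no conflict.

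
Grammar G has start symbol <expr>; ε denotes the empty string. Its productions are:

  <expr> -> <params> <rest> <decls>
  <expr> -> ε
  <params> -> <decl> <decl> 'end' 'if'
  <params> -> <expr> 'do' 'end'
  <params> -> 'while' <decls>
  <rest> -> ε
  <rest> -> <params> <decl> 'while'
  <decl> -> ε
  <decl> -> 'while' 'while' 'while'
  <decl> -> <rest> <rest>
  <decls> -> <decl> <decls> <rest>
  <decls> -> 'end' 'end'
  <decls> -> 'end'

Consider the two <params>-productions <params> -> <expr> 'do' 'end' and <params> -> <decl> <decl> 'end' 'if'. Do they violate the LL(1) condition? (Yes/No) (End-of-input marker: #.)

FIRST(<expr> 'do' 'end') = { 'do', 'end', 'while' } and FIRST(<decl> <decl> 'end' 'if') = { 'do', 'end', 'while' }.
Both contain 'do', so the two alternatives are not disjoint — LL(1) conflict.

Yes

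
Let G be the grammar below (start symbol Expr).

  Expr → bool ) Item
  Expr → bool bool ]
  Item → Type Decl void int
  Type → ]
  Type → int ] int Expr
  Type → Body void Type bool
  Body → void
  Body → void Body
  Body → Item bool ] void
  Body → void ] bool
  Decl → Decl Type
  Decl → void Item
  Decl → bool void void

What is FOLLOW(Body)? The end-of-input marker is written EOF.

{ void }

In Type → Body void Type bool: add FIRST(void Type bool) = { void }.
In Body → void Body: Body is at the end, add FOLLOW(Body) = { void }.
Union: FOLLOW(Body) = { void }.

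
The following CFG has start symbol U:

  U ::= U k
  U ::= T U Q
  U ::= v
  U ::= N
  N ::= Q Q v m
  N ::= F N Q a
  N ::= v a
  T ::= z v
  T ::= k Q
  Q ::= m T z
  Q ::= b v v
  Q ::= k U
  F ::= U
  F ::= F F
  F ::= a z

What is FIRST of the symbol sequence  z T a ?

{ z }

z is a terminal; add {z} and stop.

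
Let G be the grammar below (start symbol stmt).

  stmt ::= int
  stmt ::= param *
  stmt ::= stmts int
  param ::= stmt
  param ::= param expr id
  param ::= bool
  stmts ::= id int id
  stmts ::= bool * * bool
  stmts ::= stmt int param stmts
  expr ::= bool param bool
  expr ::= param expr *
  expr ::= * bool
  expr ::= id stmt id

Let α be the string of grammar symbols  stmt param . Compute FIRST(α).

{ bool, id, int }

Add FIRST(stmt) = { bool, id, int }; stmt is not nullable, stop.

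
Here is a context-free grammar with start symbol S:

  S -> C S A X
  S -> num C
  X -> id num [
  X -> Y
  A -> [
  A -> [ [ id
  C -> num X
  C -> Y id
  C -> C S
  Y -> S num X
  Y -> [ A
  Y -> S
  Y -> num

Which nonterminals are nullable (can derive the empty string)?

No nonterminal has an empty production or an RHS whose symbols are all nullable.

{ } (none)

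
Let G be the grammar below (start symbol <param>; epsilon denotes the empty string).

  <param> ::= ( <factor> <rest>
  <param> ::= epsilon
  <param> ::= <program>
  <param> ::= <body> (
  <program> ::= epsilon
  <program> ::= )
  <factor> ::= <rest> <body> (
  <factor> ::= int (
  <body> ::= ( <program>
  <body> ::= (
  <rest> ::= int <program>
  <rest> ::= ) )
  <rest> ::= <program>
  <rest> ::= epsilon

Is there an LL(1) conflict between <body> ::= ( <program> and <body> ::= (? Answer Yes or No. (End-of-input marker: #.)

Yes

FIRST(( <program>) = { ( } and FIRST(() = { ( }.
Both contain (, so the two alternatives are not disjoint — LL(1) conflict.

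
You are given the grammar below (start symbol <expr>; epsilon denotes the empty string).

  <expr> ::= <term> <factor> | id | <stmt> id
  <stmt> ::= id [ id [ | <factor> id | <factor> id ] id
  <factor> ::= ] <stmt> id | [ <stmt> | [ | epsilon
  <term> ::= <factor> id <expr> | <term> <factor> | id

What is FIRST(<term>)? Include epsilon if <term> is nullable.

From <term> ::= <factor> id <expr>: <factor> nullable, take FIRST(<factor>) ∪ {id} = { [, ], id }.
From <term> ::= <term> <factor>: add FIRST(<term>) = { [, ], id }.
<term> ::= id contributes {id}.
Union: FIRST(<term>) = { [, ], id }.

{ [, ], id }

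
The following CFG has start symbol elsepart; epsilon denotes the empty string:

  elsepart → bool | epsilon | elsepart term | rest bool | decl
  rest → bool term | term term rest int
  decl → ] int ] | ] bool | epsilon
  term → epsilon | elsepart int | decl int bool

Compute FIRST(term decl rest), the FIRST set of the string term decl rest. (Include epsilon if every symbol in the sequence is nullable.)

{ ], bool, int }

Add FIRST(term)\{epsilon} = { ], bool, int }; term is nullable, continue.
Add FIRST(decl)\{epsilon} = { ] }; decl is nullable, continue.
Add FIRST(rest) = { ], bool, int }; rest is not nullable, stop.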